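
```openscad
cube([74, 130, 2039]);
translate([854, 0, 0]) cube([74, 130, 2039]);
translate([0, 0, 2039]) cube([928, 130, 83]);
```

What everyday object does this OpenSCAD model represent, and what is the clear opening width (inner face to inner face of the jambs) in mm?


A door frame. The clear opening width is 780 mm.

Two 2039 mm tall posts with a header on top — a door frame. The left jamb is 74 mm wide at x = 0; the right jamb starts at x = 854. The clear opening is 854 − 74 = 780 mm.


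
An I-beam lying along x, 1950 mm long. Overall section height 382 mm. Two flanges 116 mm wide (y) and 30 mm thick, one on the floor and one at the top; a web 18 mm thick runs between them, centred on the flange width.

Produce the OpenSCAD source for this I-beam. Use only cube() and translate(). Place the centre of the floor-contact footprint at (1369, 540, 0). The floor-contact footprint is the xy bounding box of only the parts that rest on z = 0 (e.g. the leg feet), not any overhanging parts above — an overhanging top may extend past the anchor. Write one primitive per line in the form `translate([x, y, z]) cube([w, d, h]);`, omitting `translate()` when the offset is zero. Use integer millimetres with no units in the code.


translate([394, 482, 0]) cube([1950, 116, 30]);
translate([394, 531, 30]) cube([1950, 18, 322]);
translate([394, 482, 352]) cube([1950, 116, 30]);


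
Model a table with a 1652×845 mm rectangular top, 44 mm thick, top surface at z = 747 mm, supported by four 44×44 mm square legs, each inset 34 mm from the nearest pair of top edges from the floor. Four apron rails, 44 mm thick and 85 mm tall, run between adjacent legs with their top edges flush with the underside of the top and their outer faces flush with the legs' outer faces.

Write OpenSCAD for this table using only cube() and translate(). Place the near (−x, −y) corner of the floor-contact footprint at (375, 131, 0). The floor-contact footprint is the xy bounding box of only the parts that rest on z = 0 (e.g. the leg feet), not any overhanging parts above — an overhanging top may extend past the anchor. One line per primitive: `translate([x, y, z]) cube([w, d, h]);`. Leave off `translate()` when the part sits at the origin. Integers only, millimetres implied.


translate([341, 97, 703]) cube([1652, 845, 44]);
translate([375, 131, 0]) cube([44, 44, 703]);
translate([1915, 131, 0]) cube([44, 44, 703]);
translate([375, 864, 0]) cube([44, 44, 703]);
translate([1915, 864, 0]) cube([44, 44, 703]);
translate([419, 131, 618]) cube([1496, 44, 85]);
translate([419, 864, 618]) cube([1496, 44, 85]);
translate([375, 175, 618]) cube([44, 689, 85]);
translate([1915, 175, 618]) cube([44, 689, 85]);


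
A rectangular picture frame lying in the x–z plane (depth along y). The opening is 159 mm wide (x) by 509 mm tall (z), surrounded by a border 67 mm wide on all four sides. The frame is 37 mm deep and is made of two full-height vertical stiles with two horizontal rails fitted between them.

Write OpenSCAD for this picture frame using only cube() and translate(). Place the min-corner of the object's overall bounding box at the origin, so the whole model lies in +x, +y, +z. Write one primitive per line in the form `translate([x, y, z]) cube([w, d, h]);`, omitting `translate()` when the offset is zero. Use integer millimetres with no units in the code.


cube([67, 37, 643]);
translate([226, 0, 0]) cube([67, 37, 643]);
translate([67, 0, 0]) cube([159, 37, 67]);
translate([67, 0, 576]) cube([159, 37, 67]);


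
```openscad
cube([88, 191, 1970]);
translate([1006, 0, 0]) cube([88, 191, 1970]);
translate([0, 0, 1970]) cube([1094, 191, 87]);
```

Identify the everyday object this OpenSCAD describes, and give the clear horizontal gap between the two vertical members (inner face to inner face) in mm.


A door frame. The clear opening width is 918 mm.

Two 1970 mm tall posts with a header on top — a door frame. The left jamb is 88 mm wide at x = 0; the right jamb starts at x = 1006. The clear opening is 1006 − 88 = 918 mm.


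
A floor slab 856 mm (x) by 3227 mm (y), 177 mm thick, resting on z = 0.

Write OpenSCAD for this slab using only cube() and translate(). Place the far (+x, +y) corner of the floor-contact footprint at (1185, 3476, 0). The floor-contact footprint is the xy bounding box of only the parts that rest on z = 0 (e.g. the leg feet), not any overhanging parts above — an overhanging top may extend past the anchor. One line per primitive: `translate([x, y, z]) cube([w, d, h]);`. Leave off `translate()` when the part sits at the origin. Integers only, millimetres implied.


translate([329, 249, 0]) cube([856, 3227, 177]);


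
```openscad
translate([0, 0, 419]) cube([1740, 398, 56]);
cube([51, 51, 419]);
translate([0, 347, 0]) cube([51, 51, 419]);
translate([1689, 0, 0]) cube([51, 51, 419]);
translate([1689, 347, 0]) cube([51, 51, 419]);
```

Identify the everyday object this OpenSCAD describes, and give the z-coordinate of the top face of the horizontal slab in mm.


A bench. The seat-top height is 475 mm.

A long slab on four corner posts — a bench. The slab sits at z = 419 with thickness 56, so the top is 419 + 56 = 475 mm.


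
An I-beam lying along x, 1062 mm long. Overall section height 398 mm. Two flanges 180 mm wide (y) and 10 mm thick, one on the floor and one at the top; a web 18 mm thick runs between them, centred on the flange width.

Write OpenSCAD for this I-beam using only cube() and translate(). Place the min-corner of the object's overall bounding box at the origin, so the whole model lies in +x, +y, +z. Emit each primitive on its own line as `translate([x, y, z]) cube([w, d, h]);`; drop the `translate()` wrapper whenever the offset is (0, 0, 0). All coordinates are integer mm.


cube([1062, 180, 10]);
translate([0, 81, 10]) cube([1062, 18, 378]);
translate([0, 0, 388]) cube([1062, 180, 10]);


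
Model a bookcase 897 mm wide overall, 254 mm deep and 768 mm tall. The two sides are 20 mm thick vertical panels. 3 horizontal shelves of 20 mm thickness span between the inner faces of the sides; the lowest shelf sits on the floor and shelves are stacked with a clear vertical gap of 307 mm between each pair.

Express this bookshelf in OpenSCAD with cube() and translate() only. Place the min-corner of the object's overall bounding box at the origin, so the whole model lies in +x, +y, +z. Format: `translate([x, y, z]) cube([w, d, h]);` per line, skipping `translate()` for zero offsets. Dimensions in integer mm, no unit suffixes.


cube([20, 254, 768]);
translate([877, 0, 0]) cube([20, 254, 768]);
translate([20, 0, 0]) cube([857, 254, 20]);
translate([20, 0, 327]) cube([857, 254, 20]);
translate([20, 0, 654]) cube([857, 254, 20]);


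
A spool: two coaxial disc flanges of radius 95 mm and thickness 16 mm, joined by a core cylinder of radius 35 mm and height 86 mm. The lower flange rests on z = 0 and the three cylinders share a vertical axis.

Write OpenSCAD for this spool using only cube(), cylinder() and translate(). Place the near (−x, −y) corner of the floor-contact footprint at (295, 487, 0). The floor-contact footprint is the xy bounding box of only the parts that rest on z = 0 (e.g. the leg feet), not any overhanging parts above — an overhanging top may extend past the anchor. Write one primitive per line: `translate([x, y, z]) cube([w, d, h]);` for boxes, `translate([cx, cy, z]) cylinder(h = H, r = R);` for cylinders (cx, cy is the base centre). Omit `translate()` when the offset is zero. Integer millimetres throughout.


translate([390, 582, 0]) cylinder(h = 16, r = 95);
translate([390, 582, 16]) cylinder(h = 86, r = 35);
translate([390, 582, 102]) cylinder(h = 16, r = 95);


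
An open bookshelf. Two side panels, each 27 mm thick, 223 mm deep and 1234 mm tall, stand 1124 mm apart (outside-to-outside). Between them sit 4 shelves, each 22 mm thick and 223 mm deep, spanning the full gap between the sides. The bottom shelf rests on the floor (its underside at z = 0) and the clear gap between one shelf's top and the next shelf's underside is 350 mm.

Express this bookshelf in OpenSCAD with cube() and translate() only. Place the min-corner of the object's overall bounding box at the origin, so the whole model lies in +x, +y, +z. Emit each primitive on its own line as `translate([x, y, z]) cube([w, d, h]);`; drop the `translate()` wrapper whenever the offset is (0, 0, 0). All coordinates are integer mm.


cube([27, 223, 1234]);
translate([1097, 0, 0]) cube([27, 223, 1234]);
translate([27, 0, 0]) cube([1070, 223, 22]);
translate([27, 0, 372]) cube([1070, 223, 22]);
translate([27, 0, 744]) cube([1070, 223, 22]);
translate([27, 0, 1116]) cube([1070, 223, 22]);


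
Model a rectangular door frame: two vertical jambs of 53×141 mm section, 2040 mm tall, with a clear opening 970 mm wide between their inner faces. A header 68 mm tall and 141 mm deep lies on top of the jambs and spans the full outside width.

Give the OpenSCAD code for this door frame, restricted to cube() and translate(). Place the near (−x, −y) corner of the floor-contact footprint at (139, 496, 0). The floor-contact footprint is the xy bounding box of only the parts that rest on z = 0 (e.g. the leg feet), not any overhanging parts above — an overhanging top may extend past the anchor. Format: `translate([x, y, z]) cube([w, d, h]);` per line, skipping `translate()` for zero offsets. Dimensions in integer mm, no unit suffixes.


translate([139, 496, 0]) cube([53, 141, 2040]);
translate([1162, 496, 0]) cube([53, 141, 2040]);
translate([139, 496, 2040]) cube([1076, 141, 68]);


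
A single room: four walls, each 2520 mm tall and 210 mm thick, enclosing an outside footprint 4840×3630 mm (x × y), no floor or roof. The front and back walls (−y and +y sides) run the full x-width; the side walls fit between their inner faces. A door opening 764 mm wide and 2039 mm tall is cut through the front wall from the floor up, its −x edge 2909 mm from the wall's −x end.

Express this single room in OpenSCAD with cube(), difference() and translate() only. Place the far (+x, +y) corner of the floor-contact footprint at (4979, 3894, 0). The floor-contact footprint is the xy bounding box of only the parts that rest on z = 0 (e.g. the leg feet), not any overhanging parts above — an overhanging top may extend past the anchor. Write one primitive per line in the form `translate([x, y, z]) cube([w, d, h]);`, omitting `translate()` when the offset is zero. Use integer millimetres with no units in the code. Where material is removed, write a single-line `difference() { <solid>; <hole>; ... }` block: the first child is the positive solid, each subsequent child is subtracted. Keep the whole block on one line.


difference() { translate([139, 264, 0]) cube([4840, 210, 2520]); translate([3048, 264, 0]) cube([764, 210, 2039]); }
translate([139, 3684, 0]) cube([4840, 210, 2520]);
translate([139, 474, 0]) cube([210, 3210, 2520]);
translate([4769, 474, 0]) cube([210, 3210, 2520]);


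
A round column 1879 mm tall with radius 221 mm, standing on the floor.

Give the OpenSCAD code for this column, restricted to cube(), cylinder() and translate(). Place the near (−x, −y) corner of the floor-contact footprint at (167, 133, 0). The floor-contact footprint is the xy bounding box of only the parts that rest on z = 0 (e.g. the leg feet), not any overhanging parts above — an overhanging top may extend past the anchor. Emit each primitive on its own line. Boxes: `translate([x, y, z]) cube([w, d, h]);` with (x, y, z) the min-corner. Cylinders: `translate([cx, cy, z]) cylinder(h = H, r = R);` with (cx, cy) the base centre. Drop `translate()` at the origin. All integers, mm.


translate([388, 354, 0]) cylinder(h = 1879, r = 221);


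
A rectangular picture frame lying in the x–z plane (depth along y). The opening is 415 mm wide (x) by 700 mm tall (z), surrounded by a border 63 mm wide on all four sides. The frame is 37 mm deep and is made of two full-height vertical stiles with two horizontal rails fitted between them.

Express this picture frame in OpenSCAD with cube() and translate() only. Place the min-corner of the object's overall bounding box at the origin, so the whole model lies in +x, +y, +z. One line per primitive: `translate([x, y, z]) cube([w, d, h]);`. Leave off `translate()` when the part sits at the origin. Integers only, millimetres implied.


cube([63, 37, 826]);
translate([478, 0, 0]) cube([63, 37, 826]);
translate([63, 0, 0]) cube([415, 37, 63]);
translate([63, 0, 763]) cube([415, 37, 63]);


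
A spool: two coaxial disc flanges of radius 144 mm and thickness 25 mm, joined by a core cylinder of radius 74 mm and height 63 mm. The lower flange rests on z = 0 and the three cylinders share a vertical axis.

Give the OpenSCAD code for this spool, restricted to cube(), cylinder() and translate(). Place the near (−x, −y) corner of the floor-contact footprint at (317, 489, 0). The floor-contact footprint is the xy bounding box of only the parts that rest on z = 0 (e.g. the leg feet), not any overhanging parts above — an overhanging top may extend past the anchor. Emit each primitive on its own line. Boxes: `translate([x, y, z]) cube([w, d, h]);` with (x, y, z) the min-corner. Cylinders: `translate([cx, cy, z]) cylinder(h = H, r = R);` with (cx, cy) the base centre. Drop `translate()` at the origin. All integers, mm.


translate([461, 633, 0]) cylinder(h = 25, r = 144);
translate([461, 633, 25]) cylinder(h = 63, r = 74);
translate([461, 633, 88]) cylinder(h = 25, r = 144);


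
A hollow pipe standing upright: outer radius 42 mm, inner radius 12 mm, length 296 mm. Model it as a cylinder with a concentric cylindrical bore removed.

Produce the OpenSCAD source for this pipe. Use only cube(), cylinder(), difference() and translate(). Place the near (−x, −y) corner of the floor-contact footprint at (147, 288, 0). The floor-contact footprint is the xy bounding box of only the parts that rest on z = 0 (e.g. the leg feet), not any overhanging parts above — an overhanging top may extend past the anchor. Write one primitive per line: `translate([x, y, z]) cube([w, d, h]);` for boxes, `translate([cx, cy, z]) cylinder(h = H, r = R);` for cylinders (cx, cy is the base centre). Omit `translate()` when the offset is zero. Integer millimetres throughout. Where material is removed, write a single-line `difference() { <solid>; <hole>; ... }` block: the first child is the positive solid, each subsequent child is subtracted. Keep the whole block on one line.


difference() { translate([189, 330, 0]) cylinder(h = 296, r = 42); translate([189, 330, 0]) cylinder(h = 296, r = 12); }


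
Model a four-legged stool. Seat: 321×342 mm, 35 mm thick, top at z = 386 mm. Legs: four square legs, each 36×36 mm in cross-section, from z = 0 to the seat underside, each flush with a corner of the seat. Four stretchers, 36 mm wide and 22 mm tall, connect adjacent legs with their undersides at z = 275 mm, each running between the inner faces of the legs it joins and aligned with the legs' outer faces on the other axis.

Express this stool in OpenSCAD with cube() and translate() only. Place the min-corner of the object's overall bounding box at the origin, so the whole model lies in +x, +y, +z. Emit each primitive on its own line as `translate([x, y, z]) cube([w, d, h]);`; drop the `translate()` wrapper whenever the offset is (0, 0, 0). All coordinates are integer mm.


translate([0, 0, 351]) cube([321, 342, 35]);
cube([36, 36, 351]);
translate([285, 0, 0]) cube([36, 36, 351]);
translate([0, 306, 0]) cube([36, 36, 351]);
translate([285, 306, 0]) cube([36, 36, 351]);
translate([36, 0, 275]) cube([249, 36, 22]);
translate([36, 306, 275]) cube([249, 36, 22]);
translate([0, 36, 275]) cube([36, 270, 22]);
translate([285, 36, 275]) cube([36, 270, 22]);


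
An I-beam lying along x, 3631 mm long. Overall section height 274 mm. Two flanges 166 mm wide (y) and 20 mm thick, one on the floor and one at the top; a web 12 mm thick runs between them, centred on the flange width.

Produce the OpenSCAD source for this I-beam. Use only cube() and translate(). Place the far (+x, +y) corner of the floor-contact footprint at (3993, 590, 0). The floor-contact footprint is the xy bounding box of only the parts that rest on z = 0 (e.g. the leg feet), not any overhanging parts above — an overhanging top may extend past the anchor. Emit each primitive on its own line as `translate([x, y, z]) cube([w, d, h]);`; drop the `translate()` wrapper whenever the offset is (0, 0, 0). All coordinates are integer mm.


translate([362, 424, 0]) cube([3631, 166, 20]);
translate([362, 501, 20]) cube([3631, 12, 234]);
translate([362, 424, 254]) cube([3631, 166, 20]);


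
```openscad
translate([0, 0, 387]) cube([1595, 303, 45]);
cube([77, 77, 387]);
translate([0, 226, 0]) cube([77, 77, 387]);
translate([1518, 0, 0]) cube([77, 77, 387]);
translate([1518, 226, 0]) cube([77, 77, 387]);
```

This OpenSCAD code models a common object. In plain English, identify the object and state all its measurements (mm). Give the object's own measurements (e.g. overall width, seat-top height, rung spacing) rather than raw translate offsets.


A bench: a 1595×303 mm seat slab, 45 mm thick, top at z = 432 mm, on four 77×77 mm square legs flush with the seat corners and standing on z = 0.


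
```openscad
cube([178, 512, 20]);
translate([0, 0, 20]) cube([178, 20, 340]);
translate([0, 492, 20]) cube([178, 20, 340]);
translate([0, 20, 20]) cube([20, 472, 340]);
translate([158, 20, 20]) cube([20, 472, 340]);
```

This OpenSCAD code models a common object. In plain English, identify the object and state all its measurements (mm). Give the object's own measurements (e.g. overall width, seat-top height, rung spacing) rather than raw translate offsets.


An open-topped rectangular box: outside dimensions 178×512×360 mm, with a uniform wall and base thickness of 20 mm. The base is a full 178×512 slab on the floor; four walls sit on top of the base. The front and back walls (the −y and +y sides) span the full width; the two side walls fit between them.


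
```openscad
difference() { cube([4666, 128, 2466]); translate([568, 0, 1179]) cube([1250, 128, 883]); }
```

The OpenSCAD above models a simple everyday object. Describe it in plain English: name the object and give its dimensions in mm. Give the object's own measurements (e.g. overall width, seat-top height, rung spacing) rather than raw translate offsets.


A wall 4666 mm long (x), 128 mm thick (y), 2466 mm tall, with a rectangular window opening cut through it. The opening is 1250 mm wide and 883 mm tall; its sill is at z = 1179 mm and its near (−x) edge is 568 mm from the wall's −x end. The opening passes through the full wall thickness.


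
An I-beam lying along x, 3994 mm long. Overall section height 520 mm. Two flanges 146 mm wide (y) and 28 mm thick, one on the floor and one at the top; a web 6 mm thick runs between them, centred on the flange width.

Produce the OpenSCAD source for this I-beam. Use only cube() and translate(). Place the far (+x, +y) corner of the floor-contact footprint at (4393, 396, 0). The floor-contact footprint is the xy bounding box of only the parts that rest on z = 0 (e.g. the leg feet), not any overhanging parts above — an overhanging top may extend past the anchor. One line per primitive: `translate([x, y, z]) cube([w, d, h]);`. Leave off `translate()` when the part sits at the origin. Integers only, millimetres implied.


translate([399, 250, 0]) cube([3994, 146, 28]);
translate([399, 320, 28]) cube([3994, 6, 464]);
translate([399, 250, 492]) cube([3994, 146, 28]);


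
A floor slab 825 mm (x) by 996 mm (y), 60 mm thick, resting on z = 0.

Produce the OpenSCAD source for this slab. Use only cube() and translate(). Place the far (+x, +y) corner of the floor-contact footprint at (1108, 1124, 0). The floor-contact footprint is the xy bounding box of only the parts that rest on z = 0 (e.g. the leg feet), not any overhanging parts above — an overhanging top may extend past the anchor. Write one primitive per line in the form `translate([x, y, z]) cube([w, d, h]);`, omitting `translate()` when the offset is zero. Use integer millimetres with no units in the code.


translate([283, 128, 0]) cube([825, 996, 60]);


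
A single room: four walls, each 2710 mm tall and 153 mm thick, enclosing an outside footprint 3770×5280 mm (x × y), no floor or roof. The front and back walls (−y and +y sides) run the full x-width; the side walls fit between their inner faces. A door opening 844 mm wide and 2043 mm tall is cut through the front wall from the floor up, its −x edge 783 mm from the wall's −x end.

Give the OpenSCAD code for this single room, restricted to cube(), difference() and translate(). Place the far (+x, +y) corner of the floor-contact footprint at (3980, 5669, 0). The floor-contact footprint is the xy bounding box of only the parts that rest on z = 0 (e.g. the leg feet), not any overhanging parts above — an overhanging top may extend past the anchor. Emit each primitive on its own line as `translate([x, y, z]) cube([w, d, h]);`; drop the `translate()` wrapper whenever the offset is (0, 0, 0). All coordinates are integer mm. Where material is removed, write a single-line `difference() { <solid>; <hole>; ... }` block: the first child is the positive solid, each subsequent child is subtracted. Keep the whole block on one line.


difference() { translate([210, 389, 0]) cube([3770, 153, 2710]); translate([993, 389, 0]) cube([844, 153, 2043]); }
translate([210, 5516, 0]) cube([3770, 153, 2710]);
translate([210, 542, 0]) cube([153, 4974, 2710]);
translate([3827, 542, 0]) cube([153, 4974, 2710]);


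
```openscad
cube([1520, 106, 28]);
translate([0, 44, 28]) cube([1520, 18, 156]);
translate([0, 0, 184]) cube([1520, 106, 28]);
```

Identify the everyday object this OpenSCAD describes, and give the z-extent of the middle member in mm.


An I-beam. The web height is 156 mm.

Two wide flanges with a thin centred web — an I-beam. Overall 212 mm minus two 28 mm flanges gives a web of 212 − 2·28 = 156 mm.


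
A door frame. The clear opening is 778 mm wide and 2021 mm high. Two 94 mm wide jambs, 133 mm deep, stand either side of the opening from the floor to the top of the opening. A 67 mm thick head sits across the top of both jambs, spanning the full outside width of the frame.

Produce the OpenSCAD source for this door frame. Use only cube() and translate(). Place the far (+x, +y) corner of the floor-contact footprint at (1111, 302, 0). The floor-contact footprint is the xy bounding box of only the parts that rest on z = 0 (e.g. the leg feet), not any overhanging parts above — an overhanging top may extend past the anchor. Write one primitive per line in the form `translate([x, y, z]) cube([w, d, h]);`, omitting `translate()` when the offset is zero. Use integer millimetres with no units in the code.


translate([145, 169, 0]) cube([94, 133, 2021]);
translate([1017, 169, 0]) cube([94, 133, 2021]);
translate([145, 169, 2021]) cube([966, 133, 67]);


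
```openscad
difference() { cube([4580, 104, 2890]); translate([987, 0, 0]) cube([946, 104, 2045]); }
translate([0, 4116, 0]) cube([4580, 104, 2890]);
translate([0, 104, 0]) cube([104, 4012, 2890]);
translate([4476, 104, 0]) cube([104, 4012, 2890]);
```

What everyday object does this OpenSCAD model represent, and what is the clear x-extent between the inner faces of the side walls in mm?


A single room. The interior width is 4372 mm.

Four walls enclosing a rectangle with a door in the front wall — a room. Outside width 4580 minus two 104 mm walls gives 4372 mm.


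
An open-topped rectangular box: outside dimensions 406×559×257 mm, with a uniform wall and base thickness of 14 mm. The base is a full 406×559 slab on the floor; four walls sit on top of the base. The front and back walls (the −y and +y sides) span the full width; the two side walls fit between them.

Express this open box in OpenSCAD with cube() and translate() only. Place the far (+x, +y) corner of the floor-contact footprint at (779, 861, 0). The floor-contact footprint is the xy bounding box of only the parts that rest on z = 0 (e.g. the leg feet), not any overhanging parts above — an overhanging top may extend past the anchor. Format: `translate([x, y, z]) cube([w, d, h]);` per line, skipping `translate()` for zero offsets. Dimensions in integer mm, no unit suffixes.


translate([373, 302, 0]) cube([406, 559, 14]);
translate([373, 302, 14]) cube([406, 14, 243]);
translate([373, 847, 14]) cube([406, 14, 243]);
translate([373, 316, 14]) cube([14, 531, 243]);
translate([765, 316, 14]) cube([14, 531, 243]);


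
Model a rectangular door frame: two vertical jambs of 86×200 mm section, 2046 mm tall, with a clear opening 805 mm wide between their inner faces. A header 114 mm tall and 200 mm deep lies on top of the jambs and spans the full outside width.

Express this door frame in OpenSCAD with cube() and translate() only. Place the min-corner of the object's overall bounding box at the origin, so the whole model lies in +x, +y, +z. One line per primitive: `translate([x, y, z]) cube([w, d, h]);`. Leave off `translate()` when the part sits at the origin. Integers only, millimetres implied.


cube([86, 200, 2046]);
translate([891, 0, 0]) cube([86, 200, 2046]);
translate([0, 0, 2046]) cube([977, 200, 114]);


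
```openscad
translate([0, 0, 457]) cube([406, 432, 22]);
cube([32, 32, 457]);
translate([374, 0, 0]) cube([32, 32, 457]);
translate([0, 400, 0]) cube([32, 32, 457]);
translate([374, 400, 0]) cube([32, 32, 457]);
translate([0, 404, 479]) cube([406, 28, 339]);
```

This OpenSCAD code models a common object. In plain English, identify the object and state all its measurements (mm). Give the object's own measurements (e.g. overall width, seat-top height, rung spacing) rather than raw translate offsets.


A chair. The seat is a 406×432×22 mm slab with its top at z = 479 mm, on four 32×32 mm corner legs (flush with the seat edges, standing on z = 0). A flat backrest 28 mm thick, 339 mm tall, spans the full seat width and rises from the seat top along its +y edge, rear face flush with the rear of the seat.


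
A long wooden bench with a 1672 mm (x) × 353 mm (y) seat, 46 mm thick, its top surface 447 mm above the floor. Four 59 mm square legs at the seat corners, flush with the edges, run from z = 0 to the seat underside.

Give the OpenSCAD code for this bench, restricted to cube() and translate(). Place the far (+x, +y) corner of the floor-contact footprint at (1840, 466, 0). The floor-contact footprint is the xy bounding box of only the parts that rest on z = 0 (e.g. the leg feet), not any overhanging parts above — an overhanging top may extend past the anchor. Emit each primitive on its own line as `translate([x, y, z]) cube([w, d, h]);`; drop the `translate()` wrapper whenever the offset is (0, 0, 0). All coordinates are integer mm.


// leg_h = 447 − 46 = 401
translate([168, 113, 401]) cube([1672, 353, 46]);
translate([168, 113, 0]) cube([59, 59, 401]);
translate([168, 407, 0]) cube([59, 59, 401]);
translate([1781, 113, 0]) cube([59, 59, 401]);
translate([1781, 407, 0]) cube([59, 59, 401]);


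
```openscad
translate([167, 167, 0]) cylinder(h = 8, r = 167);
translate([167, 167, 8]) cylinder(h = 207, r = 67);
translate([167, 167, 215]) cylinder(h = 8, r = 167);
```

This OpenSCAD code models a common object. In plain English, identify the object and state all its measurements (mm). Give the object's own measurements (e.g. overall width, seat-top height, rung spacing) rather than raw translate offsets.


A spool: two coaxial disc flanges of radius 167 mm and thickness 8 mm, joined by a core cylinder of radius 67 mm and height 207 mm. The lower flange rests on z = 0 and the three cylinders share a vertical axis.


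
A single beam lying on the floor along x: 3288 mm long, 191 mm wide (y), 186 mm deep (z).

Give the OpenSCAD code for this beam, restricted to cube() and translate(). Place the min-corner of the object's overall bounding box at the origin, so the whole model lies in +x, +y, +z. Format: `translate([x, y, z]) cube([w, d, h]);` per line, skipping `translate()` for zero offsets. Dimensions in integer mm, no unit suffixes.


cube([3288, 191, 186]);


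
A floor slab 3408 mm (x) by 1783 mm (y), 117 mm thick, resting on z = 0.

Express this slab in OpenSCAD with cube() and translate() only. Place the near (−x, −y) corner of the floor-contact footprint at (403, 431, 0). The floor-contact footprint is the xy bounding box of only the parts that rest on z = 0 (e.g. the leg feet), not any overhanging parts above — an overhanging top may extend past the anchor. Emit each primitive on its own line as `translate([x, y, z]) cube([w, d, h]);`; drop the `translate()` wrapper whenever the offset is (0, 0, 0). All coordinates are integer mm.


translate([403, 431, 0]) cube([3408, 1783, 117]);


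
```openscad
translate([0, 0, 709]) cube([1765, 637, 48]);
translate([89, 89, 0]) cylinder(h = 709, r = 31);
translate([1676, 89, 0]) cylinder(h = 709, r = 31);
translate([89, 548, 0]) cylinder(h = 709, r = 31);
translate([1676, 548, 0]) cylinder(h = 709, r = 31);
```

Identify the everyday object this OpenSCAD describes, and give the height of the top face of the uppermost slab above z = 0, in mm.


A table. The table height is 757 mm.

A 1765×637×48 slab sits at z = 709 on four Ø62 mm round legs — a table. The top surface is at 709 + 48 = 757 mm.


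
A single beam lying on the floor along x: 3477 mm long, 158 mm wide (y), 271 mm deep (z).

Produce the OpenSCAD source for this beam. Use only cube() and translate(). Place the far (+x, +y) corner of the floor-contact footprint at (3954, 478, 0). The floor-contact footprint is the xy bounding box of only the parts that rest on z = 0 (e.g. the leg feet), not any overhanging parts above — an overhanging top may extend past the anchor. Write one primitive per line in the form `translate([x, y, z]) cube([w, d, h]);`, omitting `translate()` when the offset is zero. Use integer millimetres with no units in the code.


translate([477, 320, 0]) cube([3477, 158, 271]);


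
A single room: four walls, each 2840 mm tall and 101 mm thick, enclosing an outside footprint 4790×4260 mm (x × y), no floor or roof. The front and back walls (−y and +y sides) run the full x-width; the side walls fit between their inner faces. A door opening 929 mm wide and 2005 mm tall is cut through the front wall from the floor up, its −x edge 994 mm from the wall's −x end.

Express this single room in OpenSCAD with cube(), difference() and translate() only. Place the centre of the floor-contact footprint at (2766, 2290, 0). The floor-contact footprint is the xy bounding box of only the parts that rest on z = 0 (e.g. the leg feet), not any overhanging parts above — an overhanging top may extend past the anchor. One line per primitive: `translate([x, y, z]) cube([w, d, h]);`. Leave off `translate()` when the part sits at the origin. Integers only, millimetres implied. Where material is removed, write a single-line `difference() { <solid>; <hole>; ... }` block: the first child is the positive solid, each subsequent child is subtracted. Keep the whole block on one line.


difference() { translate([371, 160, 0]) cube([4790, 101, 2840]); translate([1365, 160, 0]) cube([929, 101, 2005]); }
translate([371, 4319, 0]) cube([4790, 101, 2840]);
translate([371, 261, 0]) cube([101, 4058, 2840]);
translate([5060, 261, 0]) cube([101, 4058, 2840]);


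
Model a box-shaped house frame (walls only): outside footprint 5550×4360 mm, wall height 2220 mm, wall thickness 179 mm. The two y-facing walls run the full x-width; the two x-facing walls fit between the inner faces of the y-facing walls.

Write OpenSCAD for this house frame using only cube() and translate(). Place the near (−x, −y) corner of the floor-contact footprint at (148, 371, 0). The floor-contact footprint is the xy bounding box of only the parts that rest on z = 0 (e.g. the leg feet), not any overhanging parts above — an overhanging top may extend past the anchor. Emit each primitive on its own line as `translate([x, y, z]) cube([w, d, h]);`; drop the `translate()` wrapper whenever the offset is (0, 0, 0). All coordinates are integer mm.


translate([148, 371, 0]) cube([5550, 179, 2220]);
translate([148, 4552, 0]) cube([5550, 179, 2220]);
translate([148, 550, 0]) cube([179, 4002, 2220]);
translate([5519, 550, 0]) cube([179, 4002, 2220]);


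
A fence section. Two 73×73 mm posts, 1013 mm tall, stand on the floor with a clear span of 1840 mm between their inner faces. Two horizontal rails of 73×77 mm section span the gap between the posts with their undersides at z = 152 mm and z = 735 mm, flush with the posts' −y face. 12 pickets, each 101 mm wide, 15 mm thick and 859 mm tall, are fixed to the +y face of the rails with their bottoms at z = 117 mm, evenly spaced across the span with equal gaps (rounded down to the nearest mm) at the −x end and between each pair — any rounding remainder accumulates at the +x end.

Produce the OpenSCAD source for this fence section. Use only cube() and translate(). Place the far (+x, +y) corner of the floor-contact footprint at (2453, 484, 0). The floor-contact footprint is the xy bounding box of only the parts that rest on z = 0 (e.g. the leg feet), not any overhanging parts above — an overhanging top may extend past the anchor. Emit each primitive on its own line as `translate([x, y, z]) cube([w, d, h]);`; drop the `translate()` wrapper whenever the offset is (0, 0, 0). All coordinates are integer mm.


translate([467, 411, 0]) cube([73, 73, 1013]);
translate([2380, 411, 0]) cube([73, 73, 1013]);
translate([540, 411, 152]) cube([1840, 73, 77]);
translate([540, 411, 735]) cube([1840, 73, 77]);
translate([588, 484, 117]) cube([101, 15, 859]);
translate([737, 484, 117]) cube([101, 15, 859]);
translate([886, 484, 117]) cube([101, 15, 859]);
translate([1035, 484, 117]) cube([101, 15, 859]);
translate([1184, 484, 117]) cube([101, 15, 859]);
translate([1333, 484, 117]) cube([101, 15, 859]);
translate([1482, 484, 117]) cube([101, 15, 859]);
translate([1631, 484, 117]) cube([101, 15, 859]);
translate([1780, 484, 117]) cube([101, 15, 859]);
translate([1929, 484, 117]) cube([101, 15, 859]);
translate([2078, 484, 117]) cube([101, 15, 859]);
translate([2227, 484, 117]) cube([101, 15, 859]);


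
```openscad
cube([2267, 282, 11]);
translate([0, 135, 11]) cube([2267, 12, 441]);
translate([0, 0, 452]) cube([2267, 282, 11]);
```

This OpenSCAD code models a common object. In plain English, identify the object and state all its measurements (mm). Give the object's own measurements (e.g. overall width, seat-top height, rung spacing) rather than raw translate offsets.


An I-beam lying along x, 2267 mm long. Overall section height 463 mm. Two flanges 282 mm wide (y) and 11 mm thick, one on the floor and one at the top; a web 12 mm thick runs between them, centred on the flange width.


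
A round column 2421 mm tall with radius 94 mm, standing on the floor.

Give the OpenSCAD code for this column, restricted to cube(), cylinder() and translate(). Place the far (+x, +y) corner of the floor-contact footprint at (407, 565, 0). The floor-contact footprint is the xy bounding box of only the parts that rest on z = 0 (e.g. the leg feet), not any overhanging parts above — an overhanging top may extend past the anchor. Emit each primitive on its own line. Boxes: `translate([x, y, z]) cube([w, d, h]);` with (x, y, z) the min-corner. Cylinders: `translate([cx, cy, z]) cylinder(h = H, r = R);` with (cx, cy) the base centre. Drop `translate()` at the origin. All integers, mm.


translate([313, 471, 0]) cylinder(h = 2421, r = 94);


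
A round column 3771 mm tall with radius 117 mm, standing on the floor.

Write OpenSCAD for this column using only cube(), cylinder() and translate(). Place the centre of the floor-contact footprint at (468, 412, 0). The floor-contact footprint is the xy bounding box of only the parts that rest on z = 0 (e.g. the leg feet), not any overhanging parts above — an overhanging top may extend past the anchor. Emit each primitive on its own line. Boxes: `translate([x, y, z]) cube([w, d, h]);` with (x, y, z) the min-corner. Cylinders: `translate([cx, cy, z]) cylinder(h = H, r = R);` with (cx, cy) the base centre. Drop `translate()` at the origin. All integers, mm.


translate([468, 412, 0]) cylinder(h = 3771, r = 117);


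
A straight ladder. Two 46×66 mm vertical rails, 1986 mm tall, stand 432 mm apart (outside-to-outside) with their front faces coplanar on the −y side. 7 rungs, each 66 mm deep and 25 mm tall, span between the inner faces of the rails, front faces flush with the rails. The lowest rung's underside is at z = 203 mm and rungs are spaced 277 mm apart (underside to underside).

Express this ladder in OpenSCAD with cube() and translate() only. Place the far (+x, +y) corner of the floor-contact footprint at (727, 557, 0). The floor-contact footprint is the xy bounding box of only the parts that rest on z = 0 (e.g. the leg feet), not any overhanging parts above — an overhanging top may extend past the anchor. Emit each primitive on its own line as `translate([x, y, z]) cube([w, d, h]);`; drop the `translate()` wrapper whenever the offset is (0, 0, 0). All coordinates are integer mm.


translate([295, 491, 0]) cube([46, 66, 1986]);
translate([681, 491, 0]) cube([46, 66, 1986]);
translate([341, 491, 203]) cube([340, 66, 25]);
translate([341, 491, 480]) cube([340, 66, 25]);
translate([341, 491, 757]) cube([340, 66, 25]);
translate([341, 491, 1034]) cube([340, 66, 25]);
translate([341, 491, 1311]) cube([340, 66, 25]);
translate([341, 491, 1588]) cube([340, 66, 25]);
translate([341, 491, 1865]) cube([340, 66, 25]);


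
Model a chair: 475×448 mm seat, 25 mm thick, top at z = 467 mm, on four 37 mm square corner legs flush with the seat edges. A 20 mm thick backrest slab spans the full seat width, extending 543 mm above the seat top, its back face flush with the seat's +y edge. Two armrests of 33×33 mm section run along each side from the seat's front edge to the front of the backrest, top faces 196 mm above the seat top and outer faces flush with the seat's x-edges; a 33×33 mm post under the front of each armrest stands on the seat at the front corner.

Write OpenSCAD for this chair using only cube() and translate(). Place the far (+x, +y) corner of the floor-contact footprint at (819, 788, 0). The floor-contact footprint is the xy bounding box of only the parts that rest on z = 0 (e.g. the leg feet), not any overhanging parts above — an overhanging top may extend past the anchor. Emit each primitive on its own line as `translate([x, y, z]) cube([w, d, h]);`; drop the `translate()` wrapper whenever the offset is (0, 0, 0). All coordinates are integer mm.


translate([344, 340, 442]) cube([475, 448, 25]);
translate([344, 340, 0]) cube([37, 37, 442]);
translate([782, 340, 0]) cube([37, 37, 442]);
translate([344, 751, 0]) cube([37, 37, 442]);
translate([782, 751, 0]) cube([37, 37, 442]);
translate([344, 768, 467]) cube([475, 20, 543]);
translate([344, 340, 630]) cube([33, 428, 33]);
translate([786, 340, 630]) cube([33, 428, 33]);
translate([344, 340, 467]) cube([33, 33, 163]);
translate([786, 340, 467]) cube([33, 33, 163]);


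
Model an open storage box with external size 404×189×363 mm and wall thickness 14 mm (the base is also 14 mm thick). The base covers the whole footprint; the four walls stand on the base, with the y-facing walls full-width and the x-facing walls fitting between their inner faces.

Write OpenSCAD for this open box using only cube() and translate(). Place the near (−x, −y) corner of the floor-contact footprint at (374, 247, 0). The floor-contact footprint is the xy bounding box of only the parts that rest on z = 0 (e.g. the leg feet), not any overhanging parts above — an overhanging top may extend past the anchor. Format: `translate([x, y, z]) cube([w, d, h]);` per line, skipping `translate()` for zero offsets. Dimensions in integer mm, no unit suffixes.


translate([374, 247, 0]) cube([404, 189, 14]);
translate([374, 247, 14]) cube([404, 14, 349]);
translate([374, 422, 14]) cube([404, 14, 349]);
translate([374, 261, 14]) cube([14, 161, 349]);
translate([764, 261, 14]) cube([14, 161, 349]);
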